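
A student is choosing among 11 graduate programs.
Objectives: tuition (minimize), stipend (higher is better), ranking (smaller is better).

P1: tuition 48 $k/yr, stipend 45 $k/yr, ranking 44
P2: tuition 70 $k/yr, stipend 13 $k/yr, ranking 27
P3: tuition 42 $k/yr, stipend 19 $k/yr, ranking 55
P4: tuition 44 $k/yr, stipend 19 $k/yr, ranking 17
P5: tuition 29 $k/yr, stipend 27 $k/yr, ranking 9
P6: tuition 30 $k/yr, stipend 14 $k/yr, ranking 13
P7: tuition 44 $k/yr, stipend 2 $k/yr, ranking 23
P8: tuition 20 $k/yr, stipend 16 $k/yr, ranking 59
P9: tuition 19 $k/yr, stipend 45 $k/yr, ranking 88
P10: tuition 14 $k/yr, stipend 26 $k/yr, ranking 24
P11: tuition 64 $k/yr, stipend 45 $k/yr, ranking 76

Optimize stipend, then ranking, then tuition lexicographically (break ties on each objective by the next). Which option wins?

First maximize stipend: best is 45, kept {P1, P9, P11}.
Then minimize ranking: best is 44, kept {P1}.

P1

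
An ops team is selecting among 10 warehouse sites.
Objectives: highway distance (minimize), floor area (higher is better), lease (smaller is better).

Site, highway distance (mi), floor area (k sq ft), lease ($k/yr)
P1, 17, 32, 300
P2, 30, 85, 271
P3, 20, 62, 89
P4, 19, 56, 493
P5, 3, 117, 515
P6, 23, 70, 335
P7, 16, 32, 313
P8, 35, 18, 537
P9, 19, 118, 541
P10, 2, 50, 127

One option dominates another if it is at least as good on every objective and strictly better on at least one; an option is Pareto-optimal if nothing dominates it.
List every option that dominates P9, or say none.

none

P1: worse on floor area (32 vs 118).
P2: worse on highway distance (30 vs 19).
P3: worse on highway distance (20 vs 19).
P4: worse on floor area (56 vs 118).
P5: worse on floor area (117 vs 118).
P6: worse on highway distance (23 vs 19).
P7: worse on floor area (32 vs 118).
P8: worse on highway distance (35 vs 19).
P10: worse on floor area (50 vs 118).
No option dominates P9.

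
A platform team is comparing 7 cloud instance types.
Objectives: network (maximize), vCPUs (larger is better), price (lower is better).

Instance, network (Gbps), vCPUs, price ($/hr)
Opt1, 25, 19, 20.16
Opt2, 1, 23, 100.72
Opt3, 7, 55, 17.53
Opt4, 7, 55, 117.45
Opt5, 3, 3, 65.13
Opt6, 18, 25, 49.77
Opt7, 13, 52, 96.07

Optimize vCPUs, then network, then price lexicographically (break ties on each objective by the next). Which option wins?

First maximize vCPUs: best is 55, kept {Opt3, Opt4}.
Then maximize network: best is 7, kept {Opt3, Opt4}.
Then minimize price: best is 17.53, kept {Opt3}.

Opt3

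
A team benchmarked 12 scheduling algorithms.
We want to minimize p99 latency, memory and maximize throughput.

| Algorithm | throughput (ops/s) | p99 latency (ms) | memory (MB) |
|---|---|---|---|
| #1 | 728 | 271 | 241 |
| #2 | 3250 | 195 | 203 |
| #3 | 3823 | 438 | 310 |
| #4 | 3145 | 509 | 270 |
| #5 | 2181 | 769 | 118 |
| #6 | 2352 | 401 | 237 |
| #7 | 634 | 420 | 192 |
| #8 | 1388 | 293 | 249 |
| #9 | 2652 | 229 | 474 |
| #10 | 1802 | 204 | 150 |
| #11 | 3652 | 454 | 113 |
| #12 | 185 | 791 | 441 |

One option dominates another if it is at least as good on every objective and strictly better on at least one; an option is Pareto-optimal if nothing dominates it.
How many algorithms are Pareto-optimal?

#1: dominated by #2 (throughput 3250≥728, p99 latency 195≤271, memory 203≤241).
#2: not dominated (best p99 latency).
#3: not dominated (best throughput).
#4: dominated by #2 (throughput 3250≥3145, p99 latency 195≤509, memory 203≤270).
#5: dominated by #11 (throughput 3652≥2181, p99 latency 454≤769, memory 113≤118).
#6: dominated by #2 (throughput 3250≥2352, p99 latency 195≤401, memory 203≤237).
#7: dominated by #10 (throughput 1802≥634, p99 latency 204≤420, memory 150≤192).
#8: dominated by #2 (throughput 3250≥1388, p99 latency 195≤293, memory 203≤249).
#9: dominated by #2 (throughput 3250≥2652, p99 latency 195≤229, memory 203≤474).
#10: not dominated.
#11: not dominated (best memory).
#12: dominated by #1 (throughput 728≥185, p99 latency 271≤791, memory 241≤441).
Pareto-optimal: #2, #3, #10, #11 → 4.

4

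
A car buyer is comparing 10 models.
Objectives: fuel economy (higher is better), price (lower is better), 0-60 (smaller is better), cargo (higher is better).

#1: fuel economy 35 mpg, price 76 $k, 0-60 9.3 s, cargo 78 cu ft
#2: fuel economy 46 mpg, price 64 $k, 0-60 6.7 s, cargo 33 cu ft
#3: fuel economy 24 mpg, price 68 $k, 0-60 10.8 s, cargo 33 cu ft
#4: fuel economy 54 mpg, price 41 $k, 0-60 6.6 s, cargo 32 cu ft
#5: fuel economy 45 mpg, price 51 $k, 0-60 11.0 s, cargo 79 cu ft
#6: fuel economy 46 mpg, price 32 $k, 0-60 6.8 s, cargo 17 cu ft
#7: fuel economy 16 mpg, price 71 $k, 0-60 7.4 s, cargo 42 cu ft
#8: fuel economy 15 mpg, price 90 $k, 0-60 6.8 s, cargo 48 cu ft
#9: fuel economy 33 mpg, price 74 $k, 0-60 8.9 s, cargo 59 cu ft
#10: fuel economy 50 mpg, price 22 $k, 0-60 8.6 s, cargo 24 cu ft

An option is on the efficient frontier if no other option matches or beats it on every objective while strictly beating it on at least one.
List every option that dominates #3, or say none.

#2: fuel economy 46≥24, price 64≤68, 0-60 6.7≤10.8, cargo 33≥33 — dominates #3.
Others (#1, #4, #5, #6, #7, #8, #9, #10) are each worse than #3 on at least one objective.

#2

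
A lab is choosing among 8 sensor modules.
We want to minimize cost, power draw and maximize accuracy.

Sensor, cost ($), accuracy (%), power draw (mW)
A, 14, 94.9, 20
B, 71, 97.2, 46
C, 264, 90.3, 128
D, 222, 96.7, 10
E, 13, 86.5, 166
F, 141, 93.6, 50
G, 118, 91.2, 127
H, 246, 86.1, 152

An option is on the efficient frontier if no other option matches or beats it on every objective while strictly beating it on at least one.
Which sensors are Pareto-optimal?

A: not dominated.
B: not dominated (best accuracy).
C: dominated by A (cost 14≤264, accuracy 94.9≥90.3, power draw 20≤128).
D: not dominated (best power draw).
E: not dominated (best cost).
F: dominated by A (cost 14≤141, accuracy 94.9≥93.6, power draw 20≤50).
G: dominated by A (cost 14≤118, accuracy 94.9≥91.2, power draw 20≤127).
H: dominated by A (cost 14≤246, accuracy 94.9≥86.1, power draw 20≤152).

A, B, D, E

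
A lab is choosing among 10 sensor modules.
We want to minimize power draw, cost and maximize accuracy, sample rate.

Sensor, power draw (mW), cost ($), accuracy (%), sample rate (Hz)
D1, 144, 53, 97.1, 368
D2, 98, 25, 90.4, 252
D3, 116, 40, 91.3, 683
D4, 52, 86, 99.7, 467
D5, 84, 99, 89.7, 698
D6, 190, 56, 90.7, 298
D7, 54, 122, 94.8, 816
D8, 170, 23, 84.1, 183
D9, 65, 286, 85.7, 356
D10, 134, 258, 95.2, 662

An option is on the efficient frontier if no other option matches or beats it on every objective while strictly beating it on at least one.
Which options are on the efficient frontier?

D1, D2, D3, D4, D5, D7, D8, D10

D1: not dominated.
D2: not dominated.
D3: not dominated.
D4: not dominated (best power draw).
D5: not dominated.
D6: dominated by D1 (power draw 144≤190, cost 53≤56, accuracy 97.1≥90.7, sample rate 368≥298).
D7: not dominated (best sample rate).
D8: not dominated (best cost).
D9: dominated by D4 (power draw 52≤65, cost 86≤286, accuracy 99.7≥85.7, sample rate 467≥356).
D10: not dominated.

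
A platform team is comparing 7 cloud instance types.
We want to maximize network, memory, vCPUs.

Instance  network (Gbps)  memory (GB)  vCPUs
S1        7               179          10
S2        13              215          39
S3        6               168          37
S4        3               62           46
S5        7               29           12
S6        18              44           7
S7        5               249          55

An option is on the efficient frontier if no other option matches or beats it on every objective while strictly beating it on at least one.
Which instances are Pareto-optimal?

S1: dominated by S2 (network 13≥7, memory 215≥179, vCPUs 39≥10).
S2: not dominated.
S3: dominated by S2 (network 13≥6, memory 215≥168, vCPUs 39≥37).
S4: dominated by S7 (network 5≥3, memory 249≥62, vCPUs 55≥46).
S5: dominated by S2 (network 13≥7, memory 215≥29, vCPUs 39≥12).
S6: not dominated (best network).
S7: not dominated (best memory).

S2, S6, S7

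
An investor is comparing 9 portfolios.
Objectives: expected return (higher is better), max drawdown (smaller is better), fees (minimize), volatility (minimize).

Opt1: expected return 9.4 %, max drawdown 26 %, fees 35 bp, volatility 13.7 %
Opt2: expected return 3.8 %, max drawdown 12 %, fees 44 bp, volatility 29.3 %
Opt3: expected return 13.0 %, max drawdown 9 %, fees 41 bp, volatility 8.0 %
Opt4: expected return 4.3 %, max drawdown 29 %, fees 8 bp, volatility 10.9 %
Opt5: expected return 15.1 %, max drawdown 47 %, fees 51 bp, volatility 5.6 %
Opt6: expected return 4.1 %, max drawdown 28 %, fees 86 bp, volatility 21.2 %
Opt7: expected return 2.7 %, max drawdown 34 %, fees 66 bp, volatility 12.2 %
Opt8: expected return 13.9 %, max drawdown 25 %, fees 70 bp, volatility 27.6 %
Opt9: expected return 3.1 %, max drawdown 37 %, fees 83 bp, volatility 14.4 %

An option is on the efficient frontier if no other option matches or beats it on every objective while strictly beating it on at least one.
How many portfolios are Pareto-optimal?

5

Opt1: not dominated.
Opt2: dominated by Opt3 (expected return 13.0≥3.8, max drawdown 9≤12, fees 41≤44, volatility 8.0≤29.3).
Opt3: not dominated (best max drawdown).
Opt4: not dominated (best fees).
Opt5: not dominated (best expected return).
Opt6: dominated by Opt1 (expected return 9.4≥4.1, max drawdown 26≤28, fees 35≤86, volatility 13.7≤21.2).
Opt7: dominated by Opt3 (expected return 13.0≥2.7, max drawdown 9≤34, fees 41≤66, volatility 8.0≤12.2).
Opt8: not dominated.
Opt9: dominated by Opt1 (expected return 9.4≥3.1, max drawdown 26≤37, fees 35≤83, volatility 13.7≤14.4).
Pareto-optimal: Opt1, Opt3, Opt4, Opt5, Opt8 → 5.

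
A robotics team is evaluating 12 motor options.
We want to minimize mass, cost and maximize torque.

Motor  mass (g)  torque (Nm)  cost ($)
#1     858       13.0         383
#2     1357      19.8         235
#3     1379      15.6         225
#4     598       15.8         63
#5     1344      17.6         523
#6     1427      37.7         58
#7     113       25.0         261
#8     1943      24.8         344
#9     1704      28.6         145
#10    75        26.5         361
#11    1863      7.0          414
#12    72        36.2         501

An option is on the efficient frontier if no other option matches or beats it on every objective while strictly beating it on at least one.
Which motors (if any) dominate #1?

#4: mass 598≤858, torque 15.8≥13.0, cost 63≤383 — dominates #1.
#7: mass 113≤858, torque 25.0≥13.0, cost 261≤383 — dominates #1.
#10: mass 75≤858, torque 26.5≥13.0, cost 361≤383 — dominates #1.
Others (#2, #3, #5, #6, #8, #9, #11, #12) are each worse than #1 on at least one objective.

#4, #7, #10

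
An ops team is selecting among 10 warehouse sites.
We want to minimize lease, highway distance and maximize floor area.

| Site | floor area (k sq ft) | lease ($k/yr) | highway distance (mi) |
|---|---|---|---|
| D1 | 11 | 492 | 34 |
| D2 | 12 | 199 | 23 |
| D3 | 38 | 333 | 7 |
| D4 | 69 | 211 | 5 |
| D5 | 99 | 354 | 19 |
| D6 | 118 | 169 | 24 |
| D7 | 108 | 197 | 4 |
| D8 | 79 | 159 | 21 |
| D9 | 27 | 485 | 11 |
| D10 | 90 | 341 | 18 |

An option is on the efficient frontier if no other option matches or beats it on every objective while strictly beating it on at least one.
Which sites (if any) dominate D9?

D3, D4, D7

D3: floor area 38≥27, lease 333≤485, highway distance 7≤11 — dominates D9.
D4: floor area 69≥27, lease 211≤485, highway distance 5≤11 — dominates D9.
D7: floor area 108≥27, lease 197≤485, highway distance 4≤11 — dominates D9.
Others (D1, D2, D5, D6, D8, D10) are each worse than D9 on at least one objective.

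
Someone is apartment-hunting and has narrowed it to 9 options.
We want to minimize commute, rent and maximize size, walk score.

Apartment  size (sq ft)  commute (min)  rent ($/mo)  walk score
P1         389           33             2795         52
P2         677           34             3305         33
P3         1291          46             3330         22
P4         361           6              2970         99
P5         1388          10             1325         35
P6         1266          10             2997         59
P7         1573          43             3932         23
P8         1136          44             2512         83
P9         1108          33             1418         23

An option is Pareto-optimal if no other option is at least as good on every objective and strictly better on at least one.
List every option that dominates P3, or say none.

P5

P5: size 1388≥1291, commute 10≤46, rent 1325≤3330, walk score 35≥22 — dominates P3.
Others (P1, P2, P4, P6, P7, P8, P9) are each worse than P3 on at least one objective.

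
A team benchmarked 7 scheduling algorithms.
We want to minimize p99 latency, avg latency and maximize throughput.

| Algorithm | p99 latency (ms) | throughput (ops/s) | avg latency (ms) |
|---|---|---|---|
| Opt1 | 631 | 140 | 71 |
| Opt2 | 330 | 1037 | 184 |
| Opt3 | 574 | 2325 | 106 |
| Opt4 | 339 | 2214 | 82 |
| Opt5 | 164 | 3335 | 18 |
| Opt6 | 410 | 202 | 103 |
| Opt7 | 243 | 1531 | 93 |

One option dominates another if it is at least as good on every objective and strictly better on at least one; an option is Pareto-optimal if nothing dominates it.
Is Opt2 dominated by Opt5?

Opt5 vs Opt2: p99 latency 164≤330, throughput 3335≥1037, avg latency 18≤184 — Opt5 is at least as good on every objective with at least one strict improvement.

Yes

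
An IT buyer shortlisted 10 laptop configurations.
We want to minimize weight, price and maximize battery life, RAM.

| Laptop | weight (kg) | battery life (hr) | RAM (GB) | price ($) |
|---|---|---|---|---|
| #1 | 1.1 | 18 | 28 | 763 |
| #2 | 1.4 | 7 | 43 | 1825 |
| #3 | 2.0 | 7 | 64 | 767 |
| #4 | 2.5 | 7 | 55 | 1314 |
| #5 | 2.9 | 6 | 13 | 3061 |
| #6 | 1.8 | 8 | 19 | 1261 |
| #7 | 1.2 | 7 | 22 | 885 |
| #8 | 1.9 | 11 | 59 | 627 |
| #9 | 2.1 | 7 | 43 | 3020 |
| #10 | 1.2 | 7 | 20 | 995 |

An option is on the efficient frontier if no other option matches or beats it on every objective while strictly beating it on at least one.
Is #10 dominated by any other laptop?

Yes

#1 vs #10: weight 1.1≤1.2, battery life 18≥7, RAM 28≥20, price 763≤995 — #1 is at least as good on every objective and strictly better on at least one, so #1 dominates #10.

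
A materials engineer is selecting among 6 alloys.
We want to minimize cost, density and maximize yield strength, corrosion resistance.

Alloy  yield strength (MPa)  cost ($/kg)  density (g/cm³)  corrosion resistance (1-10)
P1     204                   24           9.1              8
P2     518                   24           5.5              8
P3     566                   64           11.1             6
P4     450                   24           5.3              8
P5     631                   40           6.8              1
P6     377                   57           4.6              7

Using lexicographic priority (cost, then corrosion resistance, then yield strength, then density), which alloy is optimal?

First minimize cost: best is 24, kept {P1, P2, P4}.
Then maximize corrosion resistance: best is 8, kept {P1, P2, P4}.
Then maximize yield strength: best is 518, kept {P2}.

P2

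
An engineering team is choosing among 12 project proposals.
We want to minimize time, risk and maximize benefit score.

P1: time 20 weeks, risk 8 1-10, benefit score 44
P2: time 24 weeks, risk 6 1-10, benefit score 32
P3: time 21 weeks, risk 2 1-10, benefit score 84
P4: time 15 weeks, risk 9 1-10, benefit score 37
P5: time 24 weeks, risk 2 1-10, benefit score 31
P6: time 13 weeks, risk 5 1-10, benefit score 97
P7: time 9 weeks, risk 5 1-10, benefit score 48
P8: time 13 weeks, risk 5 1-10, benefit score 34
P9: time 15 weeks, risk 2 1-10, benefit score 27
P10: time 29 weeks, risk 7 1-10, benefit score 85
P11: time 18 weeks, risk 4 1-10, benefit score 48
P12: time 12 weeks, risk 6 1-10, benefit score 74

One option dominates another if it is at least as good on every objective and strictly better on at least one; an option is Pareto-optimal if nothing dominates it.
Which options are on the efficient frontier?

P1: dominated by P6 (time 13≤20, risk 5≤8, benefit score 97≥44).
P2: dominated by P3 (time 21≤24, risk 2≤6, benefit score 84≥32).
P3: not dominated.
P4: dominated by P6 (time 13≤15, risk 5≤9, benefit score 97≥37).
P5: dominated by P3 (time 21≤24, risk 2≤2, benefit score 84≥31).
P6: not dominated (best benefit score).
P7: not dominated (best time).
P8: dominated by P6 (time 13≤13, risk 5≤5, benefit score 97≥34).
P9: not dominated.
P10: dominated by P6 (time 13≤29, risk 5≤7, benefit score 97≥85).
P11: not dominated.
P12: not dominated.

P3, P6, P7, P9, P11, P12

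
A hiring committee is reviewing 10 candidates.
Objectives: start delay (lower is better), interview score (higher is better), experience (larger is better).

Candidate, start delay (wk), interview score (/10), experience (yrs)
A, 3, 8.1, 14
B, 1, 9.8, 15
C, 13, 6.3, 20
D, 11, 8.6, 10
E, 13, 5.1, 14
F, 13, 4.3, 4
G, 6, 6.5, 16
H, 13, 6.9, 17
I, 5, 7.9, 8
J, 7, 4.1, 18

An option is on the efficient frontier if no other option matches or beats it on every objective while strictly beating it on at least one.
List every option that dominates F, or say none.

A, B, C, D, E, G, H, I

A: start delay 3≤13, interview score 8.1≥4.3, experience 14≥4 — dominates F.
B: start delay 1≤13, interview score 9.8≥4.3, experience 15≥4 — dominates F.
C: start delay 13≤13, interview score 6.3≥4.3, experience 20≥4 — dominates F.
D: start delay 11≤13, interview score 8.6≥4.3, experience 10≥4 — dominates F.
E: start delay 13≤13, interview score 5.1≥4.3, experience 14≥4 — dominates F.
G: start delay 6≤13, interview score 6.5≥4.3, experience 16≥4 — dominates F.
H: start delay 13≤13, interview score 6.9≥4.3, experience 17≥4 — dominates F.
I: start delay 5≤13, interview score 7.9≥4.3, experience 8≥4 — dominates F.
Others (J) are each worse than F on at least one objective.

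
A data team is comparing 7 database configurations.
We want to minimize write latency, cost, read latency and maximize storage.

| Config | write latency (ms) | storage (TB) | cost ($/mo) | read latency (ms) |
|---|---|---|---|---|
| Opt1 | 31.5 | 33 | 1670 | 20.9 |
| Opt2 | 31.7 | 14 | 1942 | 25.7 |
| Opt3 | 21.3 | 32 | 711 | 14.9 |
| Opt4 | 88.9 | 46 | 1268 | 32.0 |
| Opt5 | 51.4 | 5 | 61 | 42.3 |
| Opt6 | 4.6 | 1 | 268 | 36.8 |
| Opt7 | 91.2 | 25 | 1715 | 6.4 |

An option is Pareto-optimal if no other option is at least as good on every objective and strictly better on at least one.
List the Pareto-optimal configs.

Opt1: not dominated.
Opt2: dominated by Opt1 (write latency 31.5≤31.7, storage 33≥14, cost 1670≤1942, read latency 20.9≤25.7).
Opt3: not dominated.
Opt4: not dominated (best storage).
Opt5: not dominated (best cost).
Opt6: not dominated (best write latency).
Opt7: not dominated (best read latency).

Opt1, Opt3, Opt4, Opt5, Opt6, Opt7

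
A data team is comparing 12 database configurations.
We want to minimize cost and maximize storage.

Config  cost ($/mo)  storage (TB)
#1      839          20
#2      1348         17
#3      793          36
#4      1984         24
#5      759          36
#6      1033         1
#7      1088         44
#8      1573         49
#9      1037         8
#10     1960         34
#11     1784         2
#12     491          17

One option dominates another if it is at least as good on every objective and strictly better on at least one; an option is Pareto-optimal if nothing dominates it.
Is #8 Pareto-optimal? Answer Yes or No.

#1: worse on storage (20 vs 49).
#2: worse on storage (17 vs 49).
#3: worse on storage (36 vs 49).
#4: worse on cost (1984 vs 1573).
#5: worse on storage (36 vs 49).
#6: worse on storage (1 vs 49).
#7: worse on storage (44 vs 49).
#9: worse on storage (8 vs 49).
#10: worse on cost (1960 vs 1573).
#11: worse on cost (1784 vs 1573).
#12: worse on storage (17 vs 49).
No option is at least as good as #8 on every objective and strictly better on one.

Yes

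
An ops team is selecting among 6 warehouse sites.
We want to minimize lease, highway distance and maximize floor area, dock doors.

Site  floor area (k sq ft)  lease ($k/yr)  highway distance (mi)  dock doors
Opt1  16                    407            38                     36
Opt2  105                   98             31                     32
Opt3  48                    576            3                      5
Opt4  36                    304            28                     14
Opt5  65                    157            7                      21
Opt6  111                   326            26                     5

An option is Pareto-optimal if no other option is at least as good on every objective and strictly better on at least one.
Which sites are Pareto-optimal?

Opt1, Opt2, Opt3, Opt5, Opt6

Opt1: not dominated (best dock doors).
Opt2: not dominated (best lease).
Opt3: not dominated (best highway distance).
Opt4: dominated by Opt5 (floor area 65≥36, lease 157≤304, highway distance 7≤28, dock doors 21≥14).
Opt5: not dominated.
Opt6: not dominated (best floor area).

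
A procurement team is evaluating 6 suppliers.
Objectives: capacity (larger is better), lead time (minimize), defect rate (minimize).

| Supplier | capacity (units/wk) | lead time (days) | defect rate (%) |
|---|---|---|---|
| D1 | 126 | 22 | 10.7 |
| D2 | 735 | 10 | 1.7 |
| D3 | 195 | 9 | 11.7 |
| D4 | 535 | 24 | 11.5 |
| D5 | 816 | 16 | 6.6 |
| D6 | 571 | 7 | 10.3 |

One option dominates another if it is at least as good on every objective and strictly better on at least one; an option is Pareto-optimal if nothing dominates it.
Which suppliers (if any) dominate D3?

D6

D6: capacity 571≥195, lead time 7≤9, defect rate 10.3≤11.7 — dominates D3.
Others (D1, D2, D4, D5) are each worse than D3 on at least one objective.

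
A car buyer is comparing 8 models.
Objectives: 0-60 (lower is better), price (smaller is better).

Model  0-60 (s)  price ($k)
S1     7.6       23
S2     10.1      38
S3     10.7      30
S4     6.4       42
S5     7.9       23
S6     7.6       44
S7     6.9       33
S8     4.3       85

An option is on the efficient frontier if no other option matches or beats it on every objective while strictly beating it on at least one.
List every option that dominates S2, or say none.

S1, S5, S7

S1: 0-60 7.6≤10.1, price 23≤38 — dominates S2.
S5: 0-60 7.9≤10.1, price 23≤38 — dominates S2.
S7: 0-60 6.9≤10.1, price 33≤38 — dominates S2.
Others (S3, S4, S6, S8) are each worse than S2 on at least one objective.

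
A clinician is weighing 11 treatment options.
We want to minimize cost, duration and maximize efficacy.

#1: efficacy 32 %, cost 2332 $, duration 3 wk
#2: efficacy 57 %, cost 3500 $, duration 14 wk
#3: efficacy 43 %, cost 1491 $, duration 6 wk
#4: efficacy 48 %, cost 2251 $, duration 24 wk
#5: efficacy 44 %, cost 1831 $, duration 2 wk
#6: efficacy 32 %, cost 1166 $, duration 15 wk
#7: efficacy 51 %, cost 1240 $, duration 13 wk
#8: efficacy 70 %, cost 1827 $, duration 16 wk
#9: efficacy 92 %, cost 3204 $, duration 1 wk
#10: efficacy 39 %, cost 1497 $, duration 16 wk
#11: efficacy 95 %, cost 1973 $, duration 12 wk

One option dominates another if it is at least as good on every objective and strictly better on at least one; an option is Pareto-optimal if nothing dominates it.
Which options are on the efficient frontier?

#1: dominated by #5 (efficacy 44≥32, cost 1831≤2332, duration 2≤3).
#2: dominated by #9 (efficacy 92≥57, cost 3204≤3500, duration 1≤14).
#3: not dominated.
#4: dominated by #7 (efficacy 51≥48, cost 1240≤2251, duration 13≤24).
#5: not dominated.
#6: not dominated (best cost).
#7: not dominated.
#8: not dominated.
#9: not dominated (best duration).
#10: dominated by #3 (efficacy 43≥39, cost 1491≤1497, duration 6≤16).
#11: not dominated (best efficacy).

#3, #5, #6, #7, #8, #9, #11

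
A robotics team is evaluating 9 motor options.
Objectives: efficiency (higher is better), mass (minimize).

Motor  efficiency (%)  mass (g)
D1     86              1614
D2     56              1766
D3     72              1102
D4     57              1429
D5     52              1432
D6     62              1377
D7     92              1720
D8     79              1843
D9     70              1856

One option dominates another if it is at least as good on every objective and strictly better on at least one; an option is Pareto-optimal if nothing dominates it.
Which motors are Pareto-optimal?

D1, D3, D7

D1: not dominated.
D2: dominated by D1 (efficiency 86≥56, mass 1614≤1766).
D3: not dominated (best mass).
D4: dominated by D3 (efficiency 72≥57, mass 1102≤1429).
D5: dominated by D3 (efficiency 72≥52, mass 1102≤1432).
D6: dominated by D3 (efficiency 72≥62, mass 1102≤1377).
D7: not dominated (best efficiency).
D8: dominated by D1 (efficiency 86≥79, mass 1614≤1843).
D9: dominated by D1 (efficiency 86≥70, mass 1614≤1856).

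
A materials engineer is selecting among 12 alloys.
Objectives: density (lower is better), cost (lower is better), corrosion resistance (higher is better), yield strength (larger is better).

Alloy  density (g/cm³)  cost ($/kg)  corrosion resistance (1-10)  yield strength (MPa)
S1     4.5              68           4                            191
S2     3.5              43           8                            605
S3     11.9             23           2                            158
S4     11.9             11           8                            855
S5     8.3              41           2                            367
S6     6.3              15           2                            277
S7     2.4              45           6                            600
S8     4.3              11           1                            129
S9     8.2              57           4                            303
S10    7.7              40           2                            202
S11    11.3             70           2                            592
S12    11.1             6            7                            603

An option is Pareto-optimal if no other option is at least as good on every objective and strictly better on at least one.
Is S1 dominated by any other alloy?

S2 vs S1: density 3.5≤4.5, cost 43≤68, corrosion resistance 8≥4, yield strength 605≥191 — S2 is at least as good on every objective and strictly better on at least one, so S2 dominates S1.

Yes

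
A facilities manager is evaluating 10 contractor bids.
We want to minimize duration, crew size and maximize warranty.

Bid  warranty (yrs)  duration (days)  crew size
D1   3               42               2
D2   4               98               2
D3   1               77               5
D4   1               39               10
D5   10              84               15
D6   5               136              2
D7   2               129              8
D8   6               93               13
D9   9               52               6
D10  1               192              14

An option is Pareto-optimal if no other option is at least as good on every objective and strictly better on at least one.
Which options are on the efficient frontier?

D1, D2, D4, D5, D6, D9

D1: not dominated.
D2: not dominated.
D3: dominated by D1 (warranty 3≥1, duration 42≤77, crew size 2≤5).
D4: not dominated (best duration).
D5: not dominated (best warranty).
D6: not dominated.
D7: dominated by D1 (warranty 3≥2, duration 42≤129, crew size 2≤8).
D8: dominated by D9 (warranty 9≥6, duration 52≤93, crew size 6≤13).
D9: not dominated.
D10: dominated by D1 (warranty 3≥1, duration 42≤192, crew size 2≤14).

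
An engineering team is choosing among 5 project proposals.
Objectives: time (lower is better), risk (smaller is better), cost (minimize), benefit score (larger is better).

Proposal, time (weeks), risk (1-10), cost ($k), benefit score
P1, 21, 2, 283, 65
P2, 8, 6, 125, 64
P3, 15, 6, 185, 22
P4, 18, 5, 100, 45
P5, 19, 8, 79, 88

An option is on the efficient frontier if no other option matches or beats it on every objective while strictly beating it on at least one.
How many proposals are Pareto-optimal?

P1: not dominated (best risk).
P2: not dominated (best time).
P3: dominated by P2 (time 8≤15, risk 6≤6, cost 125≤185, benefit score 64≥22).
P4: not dominated.
P5: not dominated (best cost).
Pareto-optimal: P1, P2, P4, P5 → 4.

4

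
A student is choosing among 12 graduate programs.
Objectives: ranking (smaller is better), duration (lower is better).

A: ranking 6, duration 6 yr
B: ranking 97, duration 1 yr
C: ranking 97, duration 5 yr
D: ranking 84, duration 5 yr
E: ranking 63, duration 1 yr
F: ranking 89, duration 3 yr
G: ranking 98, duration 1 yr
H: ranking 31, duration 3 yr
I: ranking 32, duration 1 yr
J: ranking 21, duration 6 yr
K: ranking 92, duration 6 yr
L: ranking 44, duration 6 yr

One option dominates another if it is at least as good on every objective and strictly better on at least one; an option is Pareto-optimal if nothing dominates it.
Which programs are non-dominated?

A, H, I

A: not dominated (best ranking).
B: dominated by E (ranking 63≤97, duration 1≤1).
C: dominated by B (ranking 97≤97, duration 1≤5).
D: dominated by E (ranking 63≤84, duration 1≤5).
E: dominated by I (ranking 32≤63, duration 1≤1).
F: dominated by E (ranking 63≤89, duration 1≤3).
G: dominated by B (ranking 97≤98, duration 1≤1).
H: not dominated.
I: not dominated.
J: dominated by A (ranking 6≤21, duration 6≤6).
K: dominated by A (ranking 6≤92, duration 6≤6).
L: dominated by A (ranking 6≤44, duration 6≤6).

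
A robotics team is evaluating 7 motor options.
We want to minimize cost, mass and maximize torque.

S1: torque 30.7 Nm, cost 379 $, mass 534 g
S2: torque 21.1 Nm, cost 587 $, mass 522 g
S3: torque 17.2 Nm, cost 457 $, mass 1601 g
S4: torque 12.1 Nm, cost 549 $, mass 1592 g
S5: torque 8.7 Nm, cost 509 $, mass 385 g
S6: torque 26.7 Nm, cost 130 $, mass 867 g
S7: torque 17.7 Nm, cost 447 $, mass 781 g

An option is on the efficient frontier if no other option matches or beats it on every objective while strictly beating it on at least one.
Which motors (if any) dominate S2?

none

S1: worse on mass (534 vs 522).
S3: worse on torque (17.2 vs 21.1).
S4: worse on torque (12.1 vs 21.1).
S5: worse on torque (8.7 vs 21.1).
S6: worse on mass (867 vs 522).
S7: worse on torque (17.7 vs 21.1).
No option dominates S2.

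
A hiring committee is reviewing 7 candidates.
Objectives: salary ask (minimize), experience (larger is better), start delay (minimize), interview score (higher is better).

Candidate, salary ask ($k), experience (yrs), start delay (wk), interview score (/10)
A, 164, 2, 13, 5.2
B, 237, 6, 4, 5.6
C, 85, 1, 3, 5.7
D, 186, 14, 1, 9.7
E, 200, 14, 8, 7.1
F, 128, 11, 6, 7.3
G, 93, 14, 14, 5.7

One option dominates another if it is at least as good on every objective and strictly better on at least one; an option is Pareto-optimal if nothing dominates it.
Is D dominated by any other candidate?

No

A: worse on experience (2 vs 14).
B: worse on salary ask (237 vs 186).
C: worse on experience (1 vs 14).
E: worse on salary ask (200 vs 186).
F: worse on experience (11 vs 14).
G: worse on start delay (14 vs 1).
No option is at least as good as D on every objective and strictly better on one.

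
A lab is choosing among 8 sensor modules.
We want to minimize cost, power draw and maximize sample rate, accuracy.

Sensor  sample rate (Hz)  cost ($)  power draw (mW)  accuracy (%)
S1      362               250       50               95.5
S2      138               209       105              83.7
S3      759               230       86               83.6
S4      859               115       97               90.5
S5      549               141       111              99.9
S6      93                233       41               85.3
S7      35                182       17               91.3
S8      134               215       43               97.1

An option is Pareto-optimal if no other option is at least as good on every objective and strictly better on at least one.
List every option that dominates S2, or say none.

S4

S4: sample rate 859≥138, cost 115≤209, power draw 97≤105, accuracy 90.5≥83.7 — dominates S2.
Others (S1, S3, S5, S6, S7, S8) are each worse than S2 on at least one objective.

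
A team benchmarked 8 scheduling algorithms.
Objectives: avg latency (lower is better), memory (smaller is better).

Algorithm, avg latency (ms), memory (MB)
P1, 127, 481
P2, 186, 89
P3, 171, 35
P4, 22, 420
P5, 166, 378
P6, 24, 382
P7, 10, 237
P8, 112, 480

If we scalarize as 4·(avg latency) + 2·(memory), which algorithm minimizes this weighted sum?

P1: 4·127 + 2·481 = 1470
P2: 4·186 + 2·89 = 922
P3: 4·171 + 2·35 = 754
P4: 4·22 + 2·420 = 928
P5: 4·166 + 2·378 = 1420
P6: 4·24 + 2·382 = 860
P7: 4·10 + 2·237 = 514
P8: 4·112 + 2·480 = 1408
Lowest: P7 at 514.

P7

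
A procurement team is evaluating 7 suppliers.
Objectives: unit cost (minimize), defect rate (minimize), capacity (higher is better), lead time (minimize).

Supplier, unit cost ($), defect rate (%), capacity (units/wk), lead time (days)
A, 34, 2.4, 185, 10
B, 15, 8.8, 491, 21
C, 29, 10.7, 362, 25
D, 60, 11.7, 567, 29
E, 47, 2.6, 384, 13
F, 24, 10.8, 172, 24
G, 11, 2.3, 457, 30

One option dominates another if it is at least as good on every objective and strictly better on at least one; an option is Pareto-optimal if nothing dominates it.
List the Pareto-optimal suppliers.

A: not dominated (best lead time).
B: not dominated.
C: dominated by B (unit cost 15≤29, defect rate 8.8≤10.7, capacity 491≥362, lead time 21≤25).
D: not dominated (best capacity).
E: not dominated.
F: dominated by B (unit cost 15≤24, defect rate 8.8≤10.8, capacity 491≥172, lead time 21≤24).
G: not dominated (best unit cost).

A, B, D, E, G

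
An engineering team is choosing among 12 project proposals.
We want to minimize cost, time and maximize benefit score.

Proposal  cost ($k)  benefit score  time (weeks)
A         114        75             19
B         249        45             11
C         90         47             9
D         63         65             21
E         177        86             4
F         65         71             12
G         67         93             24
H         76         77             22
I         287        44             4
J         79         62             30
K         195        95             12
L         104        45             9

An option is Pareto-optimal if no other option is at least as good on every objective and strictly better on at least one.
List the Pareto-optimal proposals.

A: not dominated.
B: dominated by C (cost 90≤249, benefit score 47≥45, time 9≤11).
C: not dominated.
D: not dominated (best cost).
E: not dominated.
F: not dominated.
G: not dominated.
H: not dominated.
I: dominated by E (cost 177≤287, benefit score 86≥44, time 4≤4).
J: dominated by D (cost 63≤79, benefit score 65≥62, time 21≤30).
K: not dominated (best benefit score).
L: dominated by C (cost 90≤104, benefit score 47≥45, time 9≤9).

A, C, D, E, F, G, H, K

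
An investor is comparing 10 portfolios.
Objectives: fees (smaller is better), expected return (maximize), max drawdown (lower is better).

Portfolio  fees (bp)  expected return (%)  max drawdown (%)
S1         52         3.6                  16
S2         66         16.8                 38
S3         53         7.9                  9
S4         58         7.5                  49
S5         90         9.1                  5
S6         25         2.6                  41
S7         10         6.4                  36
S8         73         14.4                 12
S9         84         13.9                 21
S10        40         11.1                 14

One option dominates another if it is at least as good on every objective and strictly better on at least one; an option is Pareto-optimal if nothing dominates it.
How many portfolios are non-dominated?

S1: dominated by S10 (fees 40≤52, expected return 11.1≥3.6, max drawdown 14≤16).
S2: not dominated (best expected return).
S3: not dominated.
S4: dominated by S3 (fees 53≤58, expected return 7.9≥7.5, max drawdown 9≤49).
S5: not dominated (best max drawdown).
S6: dominated by S7 (fees 10≤25, expected return 6.4≥2.6, max drawdown 36≤41).
S7: not dominated (best fees).
S8: not dominated.
S9: dominated by S8 (fees 73≤84, expected return 14.4≥13.9, max drawdown 12≤21).
S10: not dominated.
Pareto-optimal: S2, S3, S5, S7, S8, S10 → 6.

6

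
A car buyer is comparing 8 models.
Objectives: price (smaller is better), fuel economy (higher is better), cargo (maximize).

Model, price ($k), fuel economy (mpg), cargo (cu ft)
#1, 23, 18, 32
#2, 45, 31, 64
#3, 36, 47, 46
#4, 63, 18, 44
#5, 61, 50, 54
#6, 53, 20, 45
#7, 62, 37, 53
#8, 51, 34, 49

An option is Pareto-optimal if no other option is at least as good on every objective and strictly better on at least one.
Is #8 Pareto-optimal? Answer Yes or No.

#1: worse on fuel economy (18 vs 34).
#2: worse on fuel economy (31 vs 34).
#3: worse on cargo (46 vs 49).
#4: worse on price (63 vs 51).
#5: worse on price (61 vs 51).
#6: worse on price (53 vs 51).
#7: worse on price (62 vs 51).
No option is at least as good as #8 on every objective and strictly better on one.

Yes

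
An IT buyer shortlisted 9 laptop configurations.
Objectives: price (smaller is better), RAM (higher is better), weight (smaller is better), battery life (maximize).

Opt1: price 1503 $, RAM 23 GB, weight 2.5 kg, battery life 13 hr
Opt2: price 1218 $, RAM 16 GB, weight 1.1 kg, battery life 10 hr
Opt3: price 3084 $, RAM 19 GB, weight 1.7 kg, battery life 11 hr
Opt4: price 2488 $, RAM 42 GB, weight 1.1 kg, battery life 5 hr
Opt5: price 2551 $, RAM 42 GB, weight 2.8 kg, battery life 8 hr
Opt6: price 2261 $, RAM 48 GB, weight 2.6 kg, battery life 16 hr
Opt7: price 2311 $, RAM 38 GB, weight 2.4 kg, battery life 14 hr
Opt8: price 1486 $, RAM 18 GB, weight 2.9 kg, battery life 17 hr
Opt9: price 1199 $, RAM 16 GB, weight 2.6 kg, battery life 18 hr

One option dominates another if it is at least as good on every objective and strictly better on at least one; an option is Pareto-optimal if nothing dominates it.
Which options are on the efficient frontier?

Opt1: not dominated.
Opt2: not dominated.
Opt3: not dominated.
Opt4: not dominated.
Opt5: dominated by Opt6 (price 2261≤2551, RAM 48≥42, weight 2.6≤2.8, battery life 16≥8).
Opt6: not dominated (best RAM).
Opt7: not dominated.
Opt8: not dominated.
Opt9: not dominated (best price).

Opt1, Opt2, Opt3, Opt4, Opt6, Opt7, Opt8, Opt9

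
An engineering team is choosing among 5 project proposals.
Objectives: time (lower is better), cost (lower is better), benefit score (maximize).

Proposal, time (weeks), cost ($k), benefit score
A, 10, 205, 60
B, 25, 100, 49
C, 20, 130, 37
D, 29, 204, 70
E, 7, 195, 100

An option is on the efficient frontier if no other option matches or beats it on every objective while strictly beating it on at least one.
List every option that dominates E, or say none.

none

A: worse on time (10 vs 7).
B: worse on time (25 vs 7).
C: worse on time (20 vs 7).
D: worse on time (29 vs 7).
No option dominates E.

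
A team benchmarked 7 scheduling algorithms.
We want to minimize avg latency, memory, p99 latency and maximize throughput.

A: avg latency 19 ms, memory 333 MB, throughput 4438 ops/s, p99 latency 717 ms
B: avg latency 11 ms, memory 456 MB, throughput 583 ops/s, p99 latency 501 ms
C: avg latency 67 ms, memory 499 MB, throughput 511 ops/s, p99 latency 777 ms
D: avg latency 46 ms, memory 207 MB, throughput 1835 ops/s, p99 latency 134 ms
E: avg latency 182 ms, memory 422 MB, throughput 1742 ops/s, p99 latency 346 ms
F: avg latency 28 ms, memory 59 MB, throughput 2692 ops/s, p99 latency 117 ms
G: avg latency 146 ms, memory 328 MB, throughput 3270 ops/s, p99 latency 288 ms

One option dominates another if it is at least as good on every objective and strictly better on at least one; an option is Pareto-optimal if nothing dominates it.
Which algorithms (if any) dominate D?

F

F: avg latency 28≤46, memory 59≤207, throughput 2692≥1835, p99 latency 117≤134 — dominates D.
Others (A, B, C, E, G) are each worse than D on at least one objective.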